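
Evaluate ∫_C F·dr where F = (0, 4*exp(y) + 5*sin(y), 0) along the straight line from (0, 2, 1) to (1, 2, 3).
0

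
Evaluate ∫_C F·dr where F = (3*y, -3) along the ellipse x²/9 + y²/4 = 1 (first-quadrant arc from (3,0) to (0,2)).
-9*pi/2 - 6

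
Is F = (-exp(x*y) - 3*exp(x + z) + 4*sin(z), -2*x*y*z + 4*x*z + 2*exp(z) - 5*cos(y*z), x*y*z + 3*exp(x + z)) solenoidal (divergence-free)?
No, ∇·F = x*y - 2*x*z - y*exp(x*y) + 5*z*sin(y*z)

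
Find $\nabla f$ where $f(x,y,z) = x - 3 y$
(1, -3, 0)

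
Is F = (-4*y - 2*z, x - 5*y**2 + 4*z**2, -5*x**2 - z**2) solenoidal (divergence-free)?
No, ∇·F = -10*y - 2*z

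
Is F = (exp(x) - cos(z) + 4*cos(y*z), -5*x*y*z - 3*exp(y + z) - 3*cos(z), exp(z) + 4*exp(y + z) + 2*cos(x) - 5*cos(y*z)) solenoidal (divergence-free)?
No, ∇·F = -5*x*z + 5*y*sin(y*z) + exp(x) + exp(z) + exp(y + z)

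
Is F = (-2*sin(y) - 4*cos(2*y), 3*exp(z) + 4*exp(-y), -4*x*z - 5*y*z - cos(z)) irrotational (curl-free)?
No, ∇×F = (-5*z - 3*exp(z), 4*z, -8*sin(2*y) + 2*cos(y))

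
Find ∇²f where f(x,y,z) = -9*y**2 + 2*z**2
-14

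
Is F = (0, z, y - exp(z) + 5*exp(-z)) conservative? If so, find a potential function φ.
Yes, F is conservative. φ = y*z - exp(z) - 5*exp(-z)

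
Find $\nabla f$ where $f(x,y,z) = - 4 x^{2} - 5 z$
(-8*x, 0, -5)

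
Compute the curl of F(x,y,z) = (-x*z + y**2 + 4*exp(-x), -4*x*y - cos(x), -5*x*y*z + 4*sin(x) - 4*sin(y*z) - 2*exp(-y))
(-5*x*z - 4*z*cos(y*z) + 2*exp(-y), -x + 5*y*z - 4*cos(x), -6*y + sin(x))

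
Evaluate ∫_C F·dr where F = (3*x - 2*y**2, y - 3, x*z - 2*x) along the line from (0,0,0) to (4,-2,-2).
104/3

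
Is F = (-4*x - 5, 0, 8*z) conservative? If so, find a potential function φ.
Yes, F is conservative. φ = -2*x**2 - 5*x + 4*z**2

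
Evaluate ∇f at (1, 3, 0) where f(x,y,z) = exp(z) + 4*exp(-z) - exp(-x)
(exp(-1), 0, -3)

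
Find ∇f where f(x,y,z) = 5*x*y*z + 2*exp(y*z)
(5*y*z, z*(5*x + 2*exp(y*z)), y*(5*x + 2*exp(y*z)))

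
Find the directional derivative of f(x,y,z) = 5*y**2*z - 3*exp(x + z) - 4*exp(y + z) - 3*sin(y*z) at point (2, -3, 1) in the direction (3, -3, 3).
sqrt(3)*(-2*exp(3) + 4*cos(3) + 25)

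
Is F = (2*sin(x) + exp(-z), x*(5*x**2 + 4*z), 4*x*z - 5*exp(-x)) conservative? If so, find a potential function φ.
No, ∇×F = (-4*x, -4*z - exp(-z) - 5*exp(-x), 15*x**2 + 4*z) ≠ 0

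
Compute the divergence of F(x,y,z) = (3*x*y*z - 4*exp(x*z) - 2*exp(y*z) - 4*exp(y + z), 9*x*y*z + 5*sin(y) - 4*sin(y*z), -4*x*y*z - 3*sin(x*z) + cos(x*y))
-4*x*y + 9*x*z - 3*x*cos(x*z) + 3*y*z - 4*z*exp(x*z) - 4*z*cos(y*z) + 5*cos(y)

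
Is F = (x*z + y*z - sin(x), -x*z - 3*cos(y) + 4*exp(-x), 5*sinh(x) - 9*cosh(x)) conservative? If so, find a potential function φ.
No, ∇×F = (x, x + y + 9*sinh(x) - 5*cosh(x), -2*z - 4*exp(-x)) ≠ 0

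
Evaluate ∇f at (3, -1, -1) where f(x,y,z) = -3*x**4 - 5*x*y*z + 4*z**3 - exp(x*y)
(-329 + exp(-3), 15 - 3*exp(-3), 27)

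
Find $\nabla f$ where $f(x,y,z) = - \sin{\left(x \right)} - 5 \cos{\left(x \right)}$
(5*sin(x) - cos(x), 0, 0)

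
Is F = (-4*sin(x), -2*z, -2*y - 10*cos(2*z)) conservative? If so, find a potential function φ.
Yes, F is conservative. φ = -2*y*z - 5*sin(2*z) + 4*cos(x)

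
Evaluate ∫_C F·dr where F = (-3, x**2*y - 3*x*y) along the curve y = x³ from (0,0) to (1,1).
-219/56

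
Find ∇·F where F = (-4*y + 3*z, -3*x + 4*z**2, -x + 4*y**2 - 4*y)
0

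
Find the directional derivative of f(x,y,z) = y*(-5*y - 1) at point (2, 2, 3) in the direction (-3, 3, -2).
-63*sqrt(22)/22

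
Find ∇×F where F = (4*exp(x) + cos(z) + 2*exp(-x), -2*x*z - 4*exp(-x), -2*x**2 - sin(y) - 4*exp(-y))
(2*x - cos(y) + 4*exp(-y), 4*x - sin(z), -2*z + 4*exp(-x))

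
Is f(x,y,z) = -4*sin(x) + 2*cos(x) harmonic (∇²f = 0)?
No, ∇²f = 4*sin(x) - 2*cos(x)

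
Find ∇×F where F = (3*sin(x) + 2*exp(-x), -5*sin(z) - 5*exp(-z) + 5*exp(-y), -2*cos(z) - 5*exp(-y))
(5*cos(z) - 5*exp(-z) + 5*exp(-y), 0, 0)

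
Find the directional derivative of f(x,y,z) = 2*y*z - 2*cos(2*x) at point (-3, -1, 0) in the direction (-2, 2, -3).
2*sqrt(17)*(4*sin(6) + 3)/17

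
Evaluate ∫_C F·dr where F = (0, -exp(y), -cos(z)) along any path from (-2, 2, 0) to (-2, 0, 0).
-1 + exp(2)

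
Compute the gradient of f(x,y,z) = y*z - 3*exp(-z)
(0, z, y + 3*exp(-z))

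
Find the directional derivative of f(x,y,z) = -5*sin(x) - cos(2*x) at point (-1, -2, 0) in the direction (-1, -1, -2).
sqrt(6)*(2*sin(2) + 5*cos(1))/6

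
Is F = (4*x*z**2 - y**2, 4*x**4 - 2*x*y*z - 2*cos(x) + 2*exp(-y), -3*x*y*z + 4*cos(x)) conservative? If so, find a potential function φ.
No, ∇×F = (x*(2*y - 3*z), 8*x*z + 3*y*z + 4*sin(x), 16*x**3 - 2*y*z + 2*y + 2*sin(x)) ≠ 0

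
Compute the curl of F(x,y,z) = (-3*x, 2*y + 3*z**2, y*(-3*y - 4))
(-6*y - 6*z - 4, 0, 0)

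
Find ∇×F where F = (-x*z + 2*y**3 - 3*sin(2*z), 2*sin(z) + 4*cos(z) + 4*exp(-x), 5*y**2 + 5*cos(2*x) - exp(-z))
(10*y + 4*sin(z) - 2*cos(z), -x + 10*sin(2*x) - 6*cos(2*z), -6*y**2 - 4*exp(-x))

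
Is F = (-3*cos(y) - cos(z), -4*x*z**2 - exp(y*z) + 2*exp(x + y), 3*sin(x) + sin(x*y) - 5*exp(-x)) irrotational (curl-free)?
No, ∇×F = (8*x*z + x*cos(x*y) + y*exp(y*z), -y*cos(x*y) + sin(z) - 3*cos(x) - 5*exp(-x), -4*z**2 + 2*exp(x + y) - 3*sin(y))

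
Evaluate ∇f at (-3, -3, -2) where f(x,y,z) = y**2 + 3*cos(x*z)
(6*sin(6), -6, 9*sin(6))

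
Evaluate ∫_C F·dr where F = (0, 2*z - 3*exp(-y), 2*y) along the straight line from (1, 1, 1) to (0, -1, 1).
-4 + 6*sinh(1)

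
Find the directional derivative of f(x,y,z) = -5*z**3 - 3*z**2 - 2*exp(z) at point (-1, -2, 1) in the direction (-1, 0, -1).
sqrt(2)*(E + 21/2)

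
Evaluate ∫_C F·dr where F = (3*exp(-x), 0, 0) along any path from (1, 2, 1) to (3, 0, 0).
-(3 - 3*exp(2))*exp(-3)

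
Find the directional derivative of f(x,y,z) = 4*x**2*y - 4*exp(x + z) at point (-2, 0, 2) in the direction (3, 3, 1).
32*sqrt(19)/19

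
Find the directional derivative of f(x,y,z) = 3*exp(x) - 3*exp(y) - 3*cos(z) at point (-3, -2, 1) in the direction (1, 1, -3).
3*sqrt(11)*(-3*exp(3)*sin(1) - E + 1)*exp(-3)/11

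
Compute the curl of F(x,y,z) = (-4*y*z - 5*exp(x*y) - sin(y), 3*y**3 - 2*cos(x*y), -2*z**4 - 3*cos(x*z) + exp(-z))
(0, -4*y - 3*z*sin(x*z), 5*x*exp(x*y) + 2*y*sin(x*y) + 4*z + cos(y))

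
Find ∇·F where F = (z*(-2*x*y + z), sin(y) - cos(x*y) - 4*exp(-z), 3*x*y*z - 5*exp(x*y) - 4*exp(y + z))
3*x*y + x*sin(x*y) - 2*y*z - 4*exp(y + z) + cos(y)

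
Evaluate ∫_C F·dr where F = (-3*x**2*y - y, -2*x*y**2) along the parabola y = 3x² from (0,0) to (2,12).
-71416/35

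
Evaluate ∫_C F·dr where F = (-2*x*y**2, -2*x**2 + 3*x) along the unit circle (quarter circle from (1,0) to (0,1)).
-5/6 + 3*pi/4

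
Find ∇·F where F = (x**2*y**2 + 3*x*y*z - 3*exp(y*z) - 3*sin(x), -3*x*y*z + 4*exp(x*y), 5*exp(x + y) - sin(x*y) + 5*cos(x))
2*x*y**2 - 3*x*z + 4*x*exp(x*y) + 3*y*z - 3*cos(x)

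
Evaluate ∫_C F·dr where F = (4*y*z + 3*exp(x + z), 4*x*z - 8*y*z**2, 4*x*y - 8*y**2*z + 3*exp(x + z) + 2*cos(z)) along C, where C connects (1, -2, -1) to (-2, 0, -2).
-2*sin(2) + 3*exp(-4) + 2*sin(1) + 5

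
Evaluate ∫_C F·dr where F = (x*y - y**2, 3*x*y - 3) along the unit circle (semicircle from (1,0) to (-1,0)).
10/3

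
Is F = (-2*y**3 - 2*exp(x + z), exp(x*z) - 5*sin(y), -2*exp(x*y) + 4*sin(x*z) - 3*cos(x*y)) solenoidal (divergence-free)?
No, ∇·F = 4*x*cos(x*z) - 2*exp(x + z) - 5*cos(y)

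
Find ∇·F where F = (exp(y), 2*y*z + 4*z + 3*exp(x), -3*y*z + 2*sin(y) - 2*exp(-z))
-3*y + 2*z + 2*exp(-z)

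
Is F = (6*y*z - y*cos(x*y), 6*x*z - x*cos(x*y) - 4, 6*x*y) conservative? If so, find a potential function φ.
Yes, F is conservative. φ = 6*x*y*z - 4*y - sin(x*y)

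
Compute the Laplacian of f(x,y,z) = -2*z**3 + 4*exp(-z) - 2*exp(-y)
-12*z + 4*exp(-z) - 2*exp(-y)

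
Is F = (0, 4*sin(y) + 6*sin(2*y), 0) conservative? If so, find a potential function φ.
Yes, F is conservative. φ = -4*cos(y) - 3*cos(2*y)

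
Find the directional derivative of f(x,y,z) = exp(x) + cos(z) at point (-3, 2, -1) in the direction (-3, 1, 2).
sqrt(14)*(-3 + 2*exp(3)*sin(1))*exp(-3)/14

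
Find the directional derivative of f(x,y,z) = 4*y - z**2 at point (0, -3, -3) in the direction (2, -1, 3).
sqrt(14)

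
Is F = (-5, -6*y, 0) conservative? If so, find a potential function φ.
Yes, F is conservative. φ = -5*x - 3*y**2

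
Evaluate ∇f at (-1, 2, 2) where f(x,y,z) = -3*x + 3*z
(-3, 0, 3)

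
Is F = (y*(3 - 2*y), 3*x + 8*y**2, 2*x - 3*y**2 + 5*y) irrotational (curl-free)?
No, ∇×F = (5 - 6*y, -2, 4*y)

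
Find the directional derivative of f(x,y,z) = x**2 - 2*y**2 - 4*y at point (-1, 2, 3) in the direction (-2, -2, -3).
28*sqrt(17)/17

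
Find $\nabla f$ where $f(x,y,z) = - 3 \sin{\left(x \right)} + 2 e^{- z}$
(-3*cos(x), 0, -2*exp(-z))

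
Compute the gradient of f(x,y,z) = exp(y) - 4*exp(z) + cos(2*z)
(0, exp(y), -4*exp(z) - 2*sin(2*z))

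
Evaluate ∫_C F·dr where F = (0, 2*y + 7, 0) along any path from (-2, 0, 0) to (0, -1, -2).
-6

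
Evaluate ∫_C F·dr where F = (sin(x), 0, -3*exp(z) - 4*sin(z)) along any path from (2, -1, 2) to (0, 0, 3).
-3*exp(3) + 4*cos(3) - 1 - 3*cos(2) + 3*exp(2)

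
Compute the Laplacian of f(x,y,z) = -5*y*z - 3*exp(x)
-3*exp(x)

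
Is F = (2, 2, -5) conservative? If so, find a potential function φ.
Yes, F is conservative. φ = 2*x + 2*y - 5*z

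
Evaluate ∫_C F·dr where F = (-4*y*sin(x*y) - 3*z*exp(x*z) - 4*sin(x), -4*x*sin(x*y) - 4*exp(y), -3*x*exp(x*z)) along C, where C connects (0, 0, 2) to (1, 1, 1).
-7*E - 1 + 8*cos(1)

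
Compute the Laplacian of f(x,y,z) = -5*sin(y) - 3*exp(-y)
5*sin(y) - 3*exp(-y)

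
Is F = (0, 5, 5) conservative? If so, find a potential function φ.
Yes, F is conservative. φ = 5*y + 5*z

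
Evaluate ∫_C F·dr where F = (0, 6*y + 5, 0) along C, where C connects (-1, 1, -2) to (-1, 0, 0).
-8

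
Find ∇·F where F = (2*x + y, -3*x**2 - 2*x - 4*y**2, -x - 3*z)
-8*y - 1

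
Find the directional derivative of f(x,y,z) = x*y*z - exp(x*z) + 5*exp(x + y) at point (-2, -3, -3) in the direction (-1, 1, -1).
sqrt(3)*(-5*exp(6) - 9)/3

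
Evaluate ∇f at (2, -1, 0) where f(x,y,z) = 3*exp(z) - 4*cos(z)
(0, 0, 3)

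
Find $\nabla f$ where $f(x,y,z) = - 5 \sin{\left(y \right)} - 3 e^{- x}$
(3*exp(-x), -5*cos(y), 0)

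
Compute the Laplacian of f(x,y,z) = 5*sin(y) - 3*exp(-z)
-5*sin(y) - 3*exp(-z)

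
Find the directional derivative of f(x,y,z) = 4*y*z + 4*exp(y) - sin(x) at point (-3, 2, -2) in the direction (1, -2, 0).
sqrt(5)*(-8*exp(2) - cos(3) + 16)/5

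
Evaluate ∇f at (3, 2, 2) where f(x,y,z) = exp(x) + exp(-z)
(exp(3), 0, -exp(-2))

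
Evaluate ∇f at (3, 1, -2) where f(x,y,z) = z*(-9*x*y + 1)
(18, 54, -26)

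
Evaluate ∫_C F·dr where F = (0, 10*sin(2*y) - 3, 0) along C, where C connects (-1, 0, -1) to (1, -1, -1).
8 - 5*cos(2)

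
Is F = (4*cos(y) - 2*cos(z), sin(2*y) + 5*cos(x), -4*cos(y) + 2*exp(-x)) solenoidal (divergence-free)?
No, ∇·F = 2*cos(2*y)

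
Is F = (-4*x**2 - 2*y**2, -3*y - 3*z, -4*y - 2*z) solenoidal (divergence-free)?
No, ∇·F = -8*x - 5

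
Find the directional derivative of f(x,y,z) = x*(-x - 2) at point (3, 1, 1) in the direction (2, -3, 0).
-16*sqrt(13)/13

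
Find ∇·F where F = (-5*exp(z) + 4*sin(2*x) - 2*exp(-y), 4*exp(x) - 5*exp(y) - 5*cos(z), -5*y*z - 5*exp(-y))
-5*y - 5*exp(y) + 8*cos(2*x)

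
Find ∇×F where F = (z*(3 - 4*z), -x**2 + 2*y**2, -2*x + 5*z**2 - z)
(0, 5 - 8*z, -2*x)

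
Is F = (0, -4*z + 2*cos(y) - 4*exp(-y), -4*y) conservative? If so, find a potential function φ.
Yes, F is conservative. φ = -4*y*z + 2*sin(y) + 4*exp(-y)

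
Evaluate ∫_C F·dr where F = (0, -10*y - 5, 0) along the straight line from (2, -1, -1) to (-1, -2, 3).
-10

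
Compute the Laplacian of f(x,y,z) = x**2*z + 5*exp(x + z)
2*z + 10*exp(x + z)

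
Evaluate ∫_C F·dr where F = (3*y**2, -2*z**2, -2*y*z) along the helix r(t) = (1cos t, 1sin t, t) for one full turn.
-4*pi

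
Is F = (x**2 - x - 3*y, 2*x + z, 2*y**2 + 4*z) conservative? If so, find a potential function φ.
No, ∇×F = (4*y - 1, 0, 5) ≠ 0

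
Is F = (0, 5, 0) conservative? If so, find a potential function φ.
Yes, F is conservative. φ = 5*y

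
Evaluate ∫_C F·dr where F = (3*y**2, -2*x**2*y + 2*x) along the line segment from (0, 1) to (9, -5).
-999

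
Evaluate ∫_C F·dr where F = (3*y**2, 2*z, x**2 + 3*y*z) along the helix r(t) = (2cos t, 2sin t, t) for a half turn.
-40 + 8*pi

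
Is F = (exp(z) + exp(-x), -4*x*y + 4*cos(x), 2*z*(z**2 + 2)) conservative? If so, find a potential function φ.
No, ∇×F = (0, exp(z), -4*y - 4*sin(x)) ≠ 0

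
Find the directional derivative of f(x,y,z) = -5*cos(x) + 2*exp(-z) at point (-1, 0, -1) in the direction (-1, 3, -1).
sqrt(11)*(5*sin(1) + 2*E)/11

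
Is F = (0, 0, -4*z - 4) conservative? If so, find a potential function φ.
Yes, F is conservative. φ = 2*z*(-z - 2)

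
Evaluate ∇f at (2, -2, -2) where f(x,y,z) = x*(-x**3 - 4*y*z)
(-48, 16, 16)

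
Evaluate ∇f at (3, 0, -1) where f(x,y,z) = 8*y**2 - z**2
(0, 0, 2)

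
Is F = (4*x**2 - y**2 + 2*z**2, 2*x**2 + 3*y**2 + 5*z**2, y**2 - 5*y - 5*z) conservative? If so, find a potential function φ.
No, ∇×F = (2*y - 10*z - 5, 4*z, 4*x + 2*y) ≠ 0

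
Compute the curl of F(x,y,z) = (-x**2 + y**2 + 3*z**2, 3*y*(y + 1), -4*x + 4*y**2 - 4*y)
(8*y - 4, 6*z + 4, -2*y)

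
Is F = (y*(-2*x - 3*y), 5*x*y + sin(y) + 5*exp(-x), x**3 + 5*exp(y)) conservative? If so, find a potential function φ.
No, ∇×F = (5*exp(y), -3*x**2, 2*x + 11*y - 5*exp(-x)) ≠ 0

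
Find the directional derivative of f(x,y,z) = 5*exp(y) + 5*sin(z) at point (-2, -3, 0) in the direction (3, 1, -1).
5*sqrt(11)*(1 - exp(3))*exp(-3)/11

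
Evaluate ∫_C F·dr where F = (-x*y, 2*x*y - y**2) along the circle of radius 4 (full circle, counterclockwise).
0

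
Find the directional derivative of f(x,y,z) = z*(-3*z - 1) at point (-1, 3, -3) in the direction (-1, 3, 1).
17*sqrt(11)/11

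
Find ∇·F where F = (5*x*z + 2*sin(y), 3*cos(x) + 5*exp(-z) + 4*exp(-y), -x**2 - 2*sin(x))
5*z - 4*exp(-y)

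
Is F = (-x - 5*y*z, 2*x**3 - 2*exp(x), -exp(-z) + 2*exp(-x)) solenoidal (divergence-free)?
No, ∇·F = -1 + exp(-z)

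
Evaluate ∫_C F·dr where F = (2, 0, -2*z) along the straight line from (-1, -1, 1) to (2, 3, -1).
6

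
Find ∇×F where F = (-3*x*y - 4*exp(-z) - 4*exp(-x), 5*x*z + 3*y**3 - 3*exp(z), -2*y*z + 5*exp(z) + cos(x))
(-5*x - 2*z + 3*exp(z), sin(x) + 4*exp(-z), 3*x + 5*z)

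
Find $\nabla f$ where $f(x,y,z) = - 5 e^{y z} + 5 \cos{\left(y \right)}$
(0, -5*z*exp(y*z) - 5*sin(y), -5*y*exp(y*z))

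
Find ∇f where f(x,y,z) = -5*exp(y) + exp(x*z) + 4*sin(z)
(z*exp(x*z), -5*exp(y), x*exp(x*z) + 4*cos(z))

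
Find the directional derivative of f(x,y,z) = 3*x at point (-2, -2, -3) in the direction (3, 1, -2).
9*sqrt(14)/14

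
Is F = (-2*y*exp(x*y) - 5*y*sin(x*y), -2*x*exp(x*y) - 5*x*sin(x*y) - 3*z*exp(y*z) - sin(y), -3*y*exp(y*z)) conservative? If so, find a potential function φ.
Yes, F is conservative. φ = -2*exp(x*y) - 3*exp(y*z) + cos(y) + 5*cos(x*y)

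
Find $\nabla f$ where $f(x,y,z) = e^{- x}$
(-exp(-x), 0, 0)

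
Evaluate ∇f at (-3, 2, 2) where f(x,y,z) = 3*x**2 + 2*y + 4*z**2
(-18, 2, 16)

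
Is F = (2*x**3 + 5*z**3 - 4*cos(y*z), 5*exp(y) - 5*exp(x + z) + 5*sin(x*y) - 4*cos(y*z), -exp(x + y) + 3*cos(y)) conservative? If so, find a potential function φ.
No, ∇×F = (-4*y*sin(y*z) - exp(x + y) + 5*exp(x + z) - 3*sin(y), 4*y*sin(y*z) + 15*z**2 + exp(x + y), 5*y*cos(x*y) - 4*z*sin(y*z) - 5*exp(x + z)) ≠ 0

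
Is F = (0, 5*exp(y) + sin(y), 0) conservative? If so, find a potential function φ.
Yes, F is conservative. φ = 5*exp(y) - cos(y)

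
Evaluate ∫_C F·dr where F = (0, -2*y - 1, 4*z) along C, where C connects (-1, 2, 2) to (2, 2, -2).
0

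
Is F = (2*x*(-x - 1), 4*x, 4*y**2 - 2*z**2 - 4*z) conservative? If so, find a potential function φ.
No, ∇×F = (8*y, 0, 4) ≠ 0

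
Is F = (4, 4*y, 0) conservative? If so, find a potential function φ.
Yes, F is conservative. φ = 4*x + 2*y**2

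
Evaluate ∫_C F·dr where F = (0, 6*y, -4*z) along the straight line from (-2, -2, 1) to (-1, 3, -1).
15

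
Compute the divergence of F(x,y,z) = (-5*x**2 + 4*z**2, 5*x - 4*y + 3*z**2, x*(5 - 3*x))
-10*x - 4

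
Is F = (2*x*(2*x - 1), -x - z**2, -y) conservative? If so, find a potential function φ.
No, ∇×F = (2*z - 1, 0, -1) ≠ 0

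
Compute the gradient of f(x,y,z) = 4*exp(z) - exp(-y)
(0, exp(-y), 4*exp(z))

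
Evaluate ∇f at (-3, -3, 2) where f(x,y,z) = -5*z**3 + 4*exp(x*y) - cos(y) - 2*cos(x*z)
(-12*exp(9) - 4*sin(6), -12*exp(9) - sin(3), -60 + 6*sin(6))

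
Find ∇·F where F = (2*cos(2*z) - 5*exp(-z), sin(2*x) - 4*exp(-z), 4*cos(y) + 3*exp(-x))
0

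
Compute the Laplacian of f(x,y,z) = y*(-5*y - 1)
-10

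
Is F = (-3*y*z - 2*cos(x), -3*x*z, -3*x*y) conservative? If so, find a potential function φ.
Yes, F is conservative. φ = -3*x*y*z - 2*sin(x)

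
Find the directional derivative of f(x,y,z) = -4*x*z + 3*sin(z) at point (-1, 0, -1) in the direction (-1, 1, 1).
sqrt(3)*cos(1)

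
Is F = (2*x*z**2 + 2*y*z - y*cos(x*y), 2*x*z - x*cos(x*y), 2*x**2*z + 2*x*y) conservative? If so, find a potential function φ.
Yes, F is conservative. φ = x**2*z**2 + 2*x*y*z - sin(x*y)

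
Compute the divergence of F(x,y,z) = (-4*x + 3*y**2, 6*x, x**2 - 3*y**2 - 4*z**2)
-8*z - 4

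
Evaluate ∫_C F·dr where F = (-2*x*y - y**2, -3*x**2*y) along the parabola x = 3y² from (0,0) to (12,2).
-2712/5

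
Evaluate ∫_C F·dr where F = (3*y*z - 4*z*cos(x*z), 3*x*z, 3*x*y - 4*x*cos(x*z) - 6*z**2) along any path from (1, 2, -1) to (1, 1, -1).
3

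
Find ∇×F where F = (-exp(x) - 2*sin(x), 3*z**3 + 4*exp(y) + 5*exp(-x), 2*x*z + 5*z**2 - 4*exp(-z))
(-9*z**2, -2*z, -5*exp(-x))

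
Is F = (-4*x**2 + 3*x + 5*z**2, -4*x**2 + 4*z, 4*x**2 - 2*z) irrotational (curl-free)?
No, ∇×F = (-4, -8*x + 10*z, -8*x)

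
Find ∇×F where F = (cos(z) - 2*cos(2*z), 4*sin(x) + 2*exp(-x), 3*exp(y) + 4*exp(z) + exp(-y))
(3*exp(y) - exp(-y), (8*cos(z) - 1)*sin(z), 4*cos(x) - 2*exp(-x))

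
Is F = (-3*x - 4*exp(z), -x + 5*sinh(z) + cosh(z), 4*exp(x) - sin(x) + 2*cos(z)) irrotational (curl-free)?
No, ∇×F = (-sinh(z) - 5*cosh(z), -4*exp(x) - 4*exp(z) + cos(x), -1)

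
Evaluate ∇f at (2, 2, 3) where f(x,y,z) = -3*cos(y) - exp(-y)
(0, exp(-2) + 3*sin(2), 0)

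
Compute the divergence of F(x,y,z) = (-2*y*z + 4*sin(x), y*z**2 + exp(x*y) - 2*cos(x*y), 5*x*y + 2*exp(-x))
x*exp(x*y) + 2*x*sin(x*y) + z**2 + 4*cos(x)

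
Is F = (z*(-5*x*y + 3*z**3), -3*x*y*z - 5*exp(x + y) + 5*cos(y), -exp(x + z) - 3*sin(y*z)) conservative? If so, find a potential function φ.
No, ∇×F = (3*x*y - 3*z*cos(y*z), -5*x*y + 12*z**3 + exp(x + z), 5*x*z - 3*y*z - 5*exp(x + y)) ≠ 0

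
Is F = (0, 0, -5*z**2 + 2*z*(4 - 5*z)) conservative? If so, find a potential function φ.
Yes, F is conservative. φ = z**2*(4 - 5*z)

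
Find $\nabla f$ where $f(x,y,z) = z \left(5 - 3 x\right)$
(-3*z, 0, 5 - 3*x)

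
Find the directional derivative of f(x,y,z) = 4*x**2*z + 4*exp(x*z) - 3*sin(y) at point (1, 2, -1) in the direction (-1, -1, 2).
sqrt(6)*(3*E*cos(2) + 12 + 16*E)*exp(-1)/6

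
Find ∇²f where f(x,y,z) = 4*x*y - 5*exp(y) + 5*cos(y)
-5*exp(y) - 5*cos(y)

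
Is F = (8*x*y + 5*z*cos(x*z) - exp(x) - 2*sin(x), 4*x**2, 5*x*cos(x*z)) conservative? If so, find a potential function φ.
Yes, F is conservative. φ = 4*x**2*y - exp(x) + 5*sin(x*z) + 2*cos(x)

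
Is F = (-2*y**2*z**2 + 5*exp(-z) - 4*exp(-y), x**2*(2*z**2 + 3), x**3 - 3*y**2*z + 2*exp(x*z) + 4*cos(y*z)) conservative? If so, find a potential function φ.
No, ∇×F = (-2*z*(2*x**2 + 3*y + 2*sin(y*z)), -3*x**2 - 4*y**2*z - 2*z*exp(x*z) - 5*exp(-z), 4*x*z**2 + 6*x + 4*y*z**2 - 4*exp(-y)) ≠ 0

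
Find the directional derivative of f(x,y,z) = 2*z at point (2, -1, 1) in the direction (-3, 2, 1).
sqrt(14)/7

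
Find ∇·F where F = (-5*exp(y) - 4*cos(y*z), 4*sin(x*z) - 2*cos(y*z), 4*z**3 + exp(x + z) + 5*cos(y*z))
-5*y*sin(y*z) + 12*z**2 + 2*z*sin(y*z) + exp(x + z)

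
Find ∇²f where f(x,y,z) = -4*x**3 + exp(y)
-24*x + exp(y)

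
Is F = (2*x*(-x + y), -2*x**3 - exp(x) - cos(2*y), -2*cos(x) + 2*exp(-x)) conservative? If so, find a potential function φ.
No, ∇×F = (0, -2*sin(x) + 2*exp(-x), -6*x**2 - 2*x - exp(x)) ≠ 0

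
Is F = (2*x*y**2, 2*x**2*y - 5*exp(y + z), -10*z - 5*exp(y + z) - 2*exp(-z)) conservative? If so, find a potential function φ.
Yes, F is conservative. φ = x**2*y**2 - 5*z**2 - 5*exp(y + z) + 2*exp(-z)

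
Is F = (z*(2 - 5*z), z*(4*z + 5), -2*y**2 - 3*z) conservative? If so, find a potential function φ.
No, ∇×F = (-4*y - 8*z - 5, 2 - 10*z, 0) ≠ 0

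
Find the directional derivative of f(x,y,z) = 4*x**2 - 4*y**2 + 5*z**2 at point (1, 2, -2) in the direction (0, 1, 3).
-38*sqrt(10)/5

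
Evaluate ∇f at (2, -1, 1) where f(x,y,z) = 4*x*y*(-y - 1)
(0, 8, 0)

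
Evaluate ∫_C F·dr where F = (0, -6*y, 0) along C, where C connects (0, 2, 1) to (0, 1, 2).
9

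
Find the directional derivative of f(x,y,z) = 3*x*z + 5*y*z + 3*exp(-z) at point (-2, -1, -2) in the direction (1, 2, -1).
sqrt(6)*(-5 + exp(2))/2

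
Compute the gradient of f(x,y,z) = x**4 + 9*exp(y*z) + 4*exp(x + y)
(4*x**3 + 4*exp(x + y), 9*z*exp(y*z) + 4*exp(x + y), 9*y*exp(y*z))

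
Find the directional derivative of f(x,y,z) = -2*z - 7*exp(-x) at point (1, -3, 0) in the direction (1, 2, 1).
sqrt(6)*(7 - 2*E)*exp(-1)/6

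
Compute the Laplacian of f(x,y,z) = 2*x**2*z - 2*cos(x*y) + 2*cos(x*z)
2*x**2*cos(x*y) - 2*x**2*cos(x*z) + 2*y**2*cos(x*y) - 2*z**2*cos(x*z) + 4*z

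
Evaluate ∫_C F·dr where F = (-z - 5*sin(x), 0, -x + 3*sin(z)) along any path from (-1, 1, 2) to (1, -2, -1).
-3*cos(1) + 3*cos(2) - 1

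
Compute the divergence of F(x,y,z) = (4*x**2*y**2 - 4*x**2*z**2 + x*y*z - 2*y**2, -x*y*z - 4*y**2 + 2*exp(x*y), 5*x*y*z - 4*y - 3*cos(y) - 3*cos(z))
8*x*y**2 + 5*x*y - 8*x*z**2 - x*z + 2*x*exp(x*y) + y*z - 8*y + 3*sin(z)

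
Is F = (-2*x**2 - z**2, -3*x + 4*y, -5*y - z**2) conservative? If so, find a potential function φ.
No, ∇×F = (-5, -2*z, -3) ≠ 0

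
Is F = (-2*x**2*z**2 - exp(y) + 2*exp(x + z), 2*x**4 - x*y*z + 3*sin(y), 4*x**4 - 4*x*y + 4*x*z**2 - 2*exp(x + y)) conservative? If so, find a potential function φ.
No, ∇×F = (x*y - 4*x - 2*exp(x + y), -16*x**3 - 4*x**2*z + 4*y - 4*z**2 + 2*exp(x + y) + 2*exp(x + z), 8*x**3 - y*z + exp(y)) ≠ 0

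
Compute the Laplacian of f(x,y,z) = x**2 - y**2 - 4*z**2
-8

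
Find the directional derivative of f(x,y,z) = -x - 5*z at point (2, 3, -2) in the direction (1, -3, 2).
-11*sqrt(14)/14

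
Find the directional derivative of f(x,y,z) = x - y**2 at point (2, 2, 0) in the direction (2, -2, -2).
5*sqrt(3)/3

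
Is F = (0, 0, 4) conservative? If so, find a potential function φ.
Yes, F is conservative. φ = 4*z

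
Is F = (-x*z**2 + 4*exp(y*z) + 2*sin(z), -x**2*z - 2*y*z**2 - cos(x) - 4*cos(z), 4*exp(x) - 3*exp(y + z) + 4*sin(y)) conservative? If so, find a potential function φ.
No, ∇×F = (x**2 + 4*y*z - 3*exp(y + z) - 4*sin(z) + 4*cos(y), -2*x*z + 4*y*exp(y*z) - 4*exp(x) + 2*cos(z), -2*x*z - 4*z*exp(y*z) + sin(x)) ≠ 0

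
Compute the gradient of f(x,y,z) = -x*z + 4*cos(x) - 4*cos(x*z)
(4*z*sin(x*z) - z - 4*sin(x), 0, x*(4*sin(x*z) - 1))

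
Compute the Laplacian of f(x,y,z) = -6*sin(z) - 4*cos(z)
6*sin(z) + 4*cos(z)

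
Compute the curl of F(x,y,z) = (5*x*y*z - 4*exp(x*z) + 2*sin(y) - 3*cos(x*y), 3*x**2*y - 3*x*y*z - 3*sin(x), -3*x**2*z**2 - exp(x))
(3*x*y, 5*x*y + 6*x*z**2 - 4*x*exp(x*z) + exp(x), 6*x*y - 5*x*z - 3*x*sin(x*y) - 3*y*z - 3*cos(x) - 2*cos(y))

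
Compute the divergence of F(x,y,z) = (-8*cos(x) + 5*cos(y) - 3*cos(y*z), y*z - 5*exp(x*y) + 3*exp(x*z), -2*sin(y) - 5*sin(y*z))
-5*x*exp(x*y) - 5*y*cos(y*z) + z + 8*sin(x)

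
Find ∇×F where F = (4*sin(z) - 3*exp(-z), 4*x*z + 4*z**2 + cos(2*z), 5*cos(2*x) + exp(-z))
(-4*x - 8*z + 2*sin(2*z), 10*sin(2*x) + 4*cos(z) + 3*exp(-z), 4*z)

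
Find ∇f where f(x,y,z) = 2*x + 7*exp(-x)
(2 - 7*exp(-x), 0, 0)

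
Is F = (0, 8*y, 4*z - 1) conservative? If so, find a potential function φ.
Yes, F is conservative. φ = 4*y**2 + 2*z**2 - z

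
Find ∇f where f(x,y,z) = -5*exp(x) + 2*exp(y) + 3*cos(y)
(-5*exp(x), 2*exp(y) - 3*sin(y), 0)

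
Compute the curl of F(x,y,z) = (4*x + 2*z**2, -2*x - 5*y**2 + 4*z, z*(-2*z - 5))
(-4, 4*z, -2)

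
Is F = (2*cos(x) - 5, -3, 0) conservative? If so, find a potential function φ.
Yes, F is conservative. φ = -5*x - 3*y + 2*sin(x)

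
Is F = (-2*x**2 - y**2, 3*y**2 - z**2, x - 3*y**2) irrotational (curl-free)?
No, ∇×F = (-6*y + 2*z, -1, 2*y)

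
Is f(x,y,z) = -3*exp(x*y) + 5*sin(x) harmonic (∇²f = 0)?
No, ∇²f = -3*x**2*exp(x*y) - 3*y**2*exp(x*y) - 5*sin(x)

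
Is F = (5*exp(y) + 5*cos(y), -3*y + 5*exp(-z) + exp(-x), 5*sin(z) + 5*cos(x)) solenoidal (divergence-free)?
No, ∇·F = 5*cos(z) - 3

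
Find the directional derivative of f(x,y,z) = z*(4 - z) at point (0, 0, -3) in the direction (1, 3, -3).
-30*sqrt(19)/19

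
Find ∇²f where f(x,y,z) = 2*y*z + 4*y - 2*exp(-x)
-2*exp(-x)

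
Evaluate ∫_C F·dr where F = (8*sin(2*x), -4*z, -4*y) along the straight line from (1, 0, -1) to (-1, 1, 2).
-8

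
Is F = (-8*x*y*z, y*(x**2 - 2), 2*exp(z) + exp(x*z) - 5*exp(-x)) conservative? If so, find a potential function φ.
No, ∇×F = (0, -8*x*y - z*exp(x*z) - 5*exp(-x), 2*x*(y + 4*z)) ≠ 0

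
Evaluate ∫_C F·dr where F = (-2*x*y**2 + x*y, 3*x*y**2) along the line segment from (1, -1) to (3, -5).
-408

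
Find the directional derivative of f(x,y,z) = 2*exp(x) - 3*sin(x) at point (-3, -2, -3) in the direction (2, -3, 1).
sqrt(14)*(2 - 3*exp(3)*cos(3))*exp(-3)/7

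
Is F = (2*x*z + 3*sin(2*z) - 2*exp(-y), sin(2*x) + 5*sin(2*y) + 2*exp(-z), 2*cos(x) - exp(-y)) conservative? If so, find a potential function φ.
No, ∇×F = (2*exp(-z) + exp(-y), 2*x + 2*sin(x) + 6*cos(2*z), 2*cos(2*x) - 2*exp(-y)) ≠ 0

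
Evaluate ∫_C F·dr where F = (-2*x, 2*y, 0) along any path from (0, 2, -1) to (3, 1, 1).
-12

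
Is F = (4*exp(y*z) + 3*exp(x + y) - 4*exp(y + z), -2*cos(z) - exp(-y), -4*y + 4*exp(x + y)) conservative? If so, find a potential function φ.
No, ∇×F = (4*exp(x + y) - 2*sin(z) - 4, 4*y*exp(y*z) - 4*exp(x + y) - 4*exp(y + z), -4*z*exp(y*z) - 3*exp(x + y) + 4*exp(y + z)) ≠ 0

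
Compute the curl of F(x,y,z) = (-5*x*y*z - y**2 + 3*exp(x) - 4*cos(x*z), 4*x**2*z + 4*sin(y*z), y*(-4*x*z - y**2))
(-4*x**2 - 4*x*z - 3*y**2 - 4*y*cos(y*z), -5*x*y + 4*x*sin(x*z) + 4*y*z, 13*x*z + 2*y)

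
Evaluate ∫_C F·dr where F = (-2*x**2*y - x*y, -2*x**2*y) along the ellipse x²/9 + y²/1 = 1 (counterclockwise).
27*pi/2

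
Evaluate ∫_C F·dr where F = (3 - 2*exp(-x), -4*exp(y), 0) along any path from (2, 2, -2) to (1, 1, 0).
-4*E - 3 - 2*exp(-2) + 2*exp(-1) + 4*exp(2)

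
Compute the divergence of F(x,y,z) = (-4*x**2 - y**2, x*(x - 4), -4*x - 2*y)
-8*x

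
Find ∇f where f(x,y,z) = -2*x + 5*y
(-2, 5, 0)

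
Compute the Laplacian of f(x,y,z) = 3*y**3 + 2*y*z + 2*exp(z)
18*y + 2*exp(z)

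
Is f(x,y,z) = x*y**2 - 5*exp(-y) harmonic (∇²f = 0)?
No, ∇²f = 2*x - 5*exp(-y)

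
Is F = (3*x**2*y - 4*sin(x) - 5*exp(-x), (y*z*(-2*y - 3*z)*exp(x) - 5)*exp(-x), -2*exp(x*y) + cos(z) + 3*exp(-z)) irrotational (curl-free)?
No, ∇×F = (-2*x*exp(x*y) + 2*y**2 + 6*y*z, 2*y*exp(x*y), -3*x**2 + 5*exp(-x))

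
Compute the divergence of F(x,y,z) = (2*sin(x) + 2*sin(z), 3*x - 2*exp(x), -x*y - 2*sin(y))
2*cos(x)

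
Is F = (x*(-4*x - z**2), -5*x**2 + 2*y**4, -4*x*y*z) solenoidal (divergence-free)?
No, ∇·F = -4*x*y - 8*x + 8*y**3 - z**2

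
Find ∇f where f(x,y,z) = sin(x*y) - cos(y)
(y*cos(x*y), x*cos(x*y) + sin(y), 0)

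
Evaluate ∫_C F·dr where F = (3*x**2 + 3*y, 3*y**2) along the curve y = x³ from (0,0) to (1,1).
11/4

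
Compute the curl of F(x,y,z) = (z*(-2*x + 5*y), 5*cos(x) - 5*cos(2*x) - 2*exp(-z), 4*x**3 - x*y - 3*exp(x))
(-x - 2*exp(-z), -12*x**2 - 2*x + 6*y + 3*exp(x), -5*z - 5*sin(x) + 10*sin(2*x))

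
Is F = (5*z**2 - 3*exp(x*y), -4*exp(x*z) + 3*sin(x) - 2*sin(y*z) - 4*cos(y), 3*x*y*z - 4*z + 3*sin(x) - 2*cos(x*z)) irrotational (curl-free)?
No, ∇×F = (3*x*z + 4*x*exp(x*z) + 2*y*cos(y*z), -3*y*z - 2*z*sin(x*z) + 10*z - 3*cos(x), 3*x*exp(x*y) - 4*z*exp(x*z) + 3*cos(x))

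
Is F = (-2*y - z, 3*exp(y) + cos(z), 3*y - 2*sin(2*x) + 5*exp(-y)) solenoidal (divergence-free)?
No, ∇·F = 3*exp(y)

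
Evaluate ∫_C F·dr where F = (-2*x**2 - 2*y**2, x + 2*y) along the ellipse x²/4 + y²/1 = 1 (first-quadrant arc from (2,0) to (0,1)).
pi/2 + 9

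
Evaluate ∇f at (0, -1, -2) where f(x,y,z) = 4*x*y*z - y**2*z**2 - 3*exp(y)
(8, 8 - 3*exp(-1), 4)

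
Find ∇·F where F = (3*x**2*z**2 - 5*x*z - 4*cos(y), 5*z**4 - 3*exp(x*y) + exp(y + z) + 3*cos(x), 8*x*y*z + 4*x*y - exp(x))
8*x*y + 6*x*z**2 - 3*x*exp(x*y) - 5*z + exp(y + z)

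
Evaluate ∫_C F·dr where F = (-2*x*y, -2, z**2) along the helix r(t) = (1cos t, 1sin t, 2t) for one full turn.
64*pi**3/3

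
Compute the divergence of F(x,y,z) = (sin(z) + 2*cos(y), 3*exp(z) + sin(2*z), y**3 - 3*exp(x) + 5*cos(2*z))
-10*sin(2*z)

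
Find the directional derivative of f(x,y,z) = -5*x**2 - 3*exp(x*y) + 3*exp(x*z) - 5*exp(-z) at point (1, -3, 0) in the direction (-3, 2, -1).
11*sqrt(14)*(-3 + 2*exp(3))*exp(-3)/14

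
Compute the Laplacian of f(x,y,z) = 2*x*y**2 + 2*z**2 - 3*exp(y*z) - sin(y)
4*x - 3*y**2*exp(y*z) - 3*z**2*exp(y*z) + sin(y) + 4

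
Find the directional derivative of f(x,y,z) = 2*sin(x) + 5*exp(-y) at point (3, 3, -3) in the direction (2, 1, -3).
sqrt(14)*(4*exp(3)*cos(3) - 5)*exp(-3)/14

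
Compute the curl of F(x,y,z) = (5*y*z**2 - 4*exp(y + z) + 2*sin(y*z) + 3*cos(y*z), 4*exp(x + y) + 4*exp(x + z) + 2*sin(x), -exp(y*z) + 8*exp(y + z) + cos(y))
(-z*exp(y*z) - 4*exp(x + z) + 8*exp(y + z) - sin(y), 10*y*z - 3*y*sin(y*z) + 2*y*cos(y*z) - 4*exp(y + z), -5*z**2 + 3*z*sin(y*z) - 2*z*cos(y*z) + 4*exp(x + y) + 4*exp(x + z) + 4*exp(y + z) + 2*cos(x))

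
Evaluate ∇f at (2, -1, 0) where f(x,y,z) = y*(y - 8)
(0, -10, 0)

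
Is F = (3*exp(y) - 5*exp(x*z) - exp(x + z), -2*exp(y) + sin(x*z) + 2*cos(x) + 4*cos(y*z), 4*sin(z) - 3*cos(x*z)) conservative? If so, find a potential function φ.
No, ∇×F = (-x*cos(x*z) + 4*y*sin(y*z), -5*x*exp(x*z) - 3*z*sin(x*z) - exp(x + z), z*cos(x*z) - 3*exp(y) - 2*sin(x)) ≠ 0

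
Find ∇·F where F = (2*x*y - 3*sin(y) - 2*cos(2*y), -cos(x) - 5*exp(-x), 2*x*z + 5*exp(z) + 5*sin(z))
2*x + 2*y + 5*exp(z) + 5*cos(z)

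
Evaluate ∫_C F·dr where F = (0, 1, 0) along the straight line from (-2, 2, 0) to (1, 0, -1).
-2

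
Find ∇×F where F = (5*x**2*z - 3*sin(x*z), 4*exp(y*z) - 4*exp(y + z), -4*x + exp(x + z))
(-4*y*exp(y*z) + 4*exp(y + z), 5*x**2 - 3*x*cos(x*z) - exp(x + z) + 4, 0)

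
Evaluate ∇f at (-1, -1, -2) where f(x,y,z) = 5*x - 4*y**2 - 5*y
(5, 3, 0)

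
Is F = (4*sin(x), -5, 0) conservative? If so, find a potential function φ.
Yes, F is conservative. φ = -5*y - 4*cos(x)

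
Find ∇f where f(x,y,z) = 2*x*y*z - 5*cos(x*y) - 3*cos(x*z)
(2*y*z + 5*y*sin(x*y) + 3*z*sin(x*z), x*(2*z + 5*sin(x*y)), x*(2*y + 3*sin(x*z)))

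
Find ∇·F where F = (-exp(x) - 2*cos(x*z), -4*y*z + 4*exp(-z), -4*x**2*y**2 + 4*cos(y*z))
-4*y*sin(y*z) + 2*z*sin(x*z) - 4*z - exp(x)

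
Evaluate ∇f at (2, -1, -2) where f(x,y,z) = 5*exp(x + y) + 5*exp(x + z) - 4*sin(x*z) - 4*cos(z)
(8*cos(4) + 5 + 5*E, 5*E, -4*sin(2) + 5 - 8*cos(4))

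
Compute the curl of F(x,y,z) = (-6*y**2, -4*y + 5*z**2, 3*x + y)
(1 - 10*z, -3, 12*y)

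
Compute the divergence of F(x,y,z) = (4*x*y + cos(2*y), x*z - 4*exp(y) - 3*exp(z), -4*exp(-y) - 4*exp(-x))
4*y - 4*exp(y)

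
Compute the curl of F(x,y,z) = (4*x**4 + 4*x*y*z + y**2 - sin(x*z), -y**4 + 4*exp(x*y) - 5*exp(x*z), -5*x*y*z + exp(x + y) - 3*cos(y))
(-5*x*z + 5*x*exp(x*z) + exp(x + y) + 3*sin(y), 4*x*y - x*cos(x*z) + 5*y*z - exp(x + y), -4*x*z + 4*y*exp(x*y) - 2*y - 5*z*exp(x*z))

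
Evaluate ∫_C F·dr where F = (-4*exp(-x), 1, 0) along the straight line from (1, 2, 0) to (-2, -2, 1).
-4 - 4*exp(-1) + 4*exp(2)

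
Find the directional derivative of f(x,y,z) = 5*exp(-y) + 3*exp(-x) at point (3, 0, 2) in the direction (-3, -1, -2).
sqrt(14)*(9 + 5*exp(3))*exp(-3)/14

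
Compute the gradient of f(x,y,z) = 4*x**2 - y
(8*x, -1, 0)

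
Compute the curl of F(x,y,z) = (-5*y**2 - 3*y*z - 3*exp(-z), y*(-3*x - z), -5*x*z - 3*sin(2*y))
(y - 6*cos(2*y), -3*y + 5*z + 3*exp(-z), 7*y + 3*z)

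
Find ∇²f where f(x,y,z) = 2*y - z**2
-2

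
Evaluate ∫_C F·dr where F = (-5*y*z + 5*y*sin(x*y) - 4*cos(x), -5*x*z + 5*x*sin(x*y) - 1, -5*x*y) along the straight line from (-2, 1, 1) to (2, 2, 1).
-31 - 8*sin(2) + 5*cos(2) - 5*cos(4)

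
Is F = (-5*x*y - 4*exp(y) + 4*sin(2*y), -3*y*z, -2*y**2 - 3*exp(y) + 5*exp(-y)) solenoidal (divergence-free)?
No, ∇·F = -5*y - 3*z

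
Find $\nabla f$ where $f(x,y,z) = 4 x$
(4, 0, 0)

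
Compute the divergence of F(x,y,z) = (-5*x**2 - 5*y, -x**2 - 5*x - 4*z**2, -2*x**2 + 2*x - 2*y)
-10*x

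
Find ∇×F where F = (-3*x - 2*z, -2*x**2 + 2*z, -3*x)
(-2, 1, -4*x)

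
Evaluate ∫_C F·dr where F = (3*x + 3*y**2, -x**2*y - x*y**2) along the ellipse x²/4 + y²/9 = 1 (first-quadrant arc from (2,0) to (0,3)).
-51 - 27*pi/8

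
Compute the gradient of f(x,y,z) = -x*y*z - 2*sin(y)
(-y*z, -x*z - 2*cos(y), -x*y)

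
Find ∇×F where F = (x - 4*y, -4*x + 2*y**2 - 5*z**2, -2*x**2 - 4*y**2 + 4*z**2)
(-8*y + 10*z, 4*x, 0)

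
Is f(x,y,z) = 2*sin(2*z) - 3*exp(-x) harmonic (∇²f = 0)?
No, ∇²f = -8*sin(2*z) - 3*exp(-x)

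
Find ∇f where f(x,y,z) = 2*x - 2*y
(2, -2, 0)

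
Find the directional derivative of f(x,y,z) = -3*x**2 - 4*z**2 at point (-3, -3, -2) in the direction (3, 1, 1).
70*sqrt(11)/11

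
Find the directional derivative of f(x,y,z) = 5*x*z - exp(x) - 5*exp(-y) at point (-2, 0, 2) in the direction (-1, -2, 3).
sqrt(14)*(1 - 50*exp(2))*exp(-2)/14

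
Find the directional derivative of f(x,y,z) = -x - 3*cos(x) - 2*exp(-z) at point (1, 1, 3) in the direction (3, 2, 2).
sqrt(17)*(4 + 3*(-1 + 3*sin(1))*exp(3))*exp(-3)/17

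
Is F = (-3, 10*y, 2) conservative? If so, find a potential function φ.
Yes, F is conservative. φ = -3*x + 5*y**2 + 2*z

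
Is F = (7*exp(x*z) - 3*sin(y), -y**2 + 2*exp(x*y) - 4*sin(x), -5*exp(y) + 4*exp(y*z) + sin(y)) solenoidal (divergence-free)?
No, ∇·F = 2*x*exp(x*y) + 4*y*exp(y*z) - 2*y + 7*z*exp(x*z)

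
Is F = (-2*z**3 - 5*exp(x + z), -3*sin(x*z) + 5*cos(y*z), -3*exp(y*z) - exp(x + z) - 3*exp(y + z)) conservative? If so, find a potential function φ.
No, ∇×F = (3*x*cos(x*z) + 5*y*sin(y*z) - 3*z*exp(y*z) - 3*exp(y + z), -6*z**2 - 4*exp(x + z), -3*z*cos(x*z)) ≠ 0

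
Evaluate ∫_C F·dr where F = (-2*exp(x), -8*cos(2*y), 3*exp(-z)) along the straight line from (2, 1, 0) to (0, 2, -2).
-exp(2) + 1 - 4*sin(4) + 4*sin(2)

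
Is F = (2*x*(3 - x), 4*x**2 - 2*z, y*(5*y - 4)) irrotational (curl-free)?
No, ∇×F = (10*y - 2, 0, 8*x)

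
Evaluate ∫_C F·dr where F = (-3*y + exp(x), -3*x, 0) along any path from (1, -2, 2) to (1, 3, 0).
-15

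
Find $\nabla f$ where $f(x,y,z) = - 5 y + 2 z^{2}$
(0, -5, 4*z)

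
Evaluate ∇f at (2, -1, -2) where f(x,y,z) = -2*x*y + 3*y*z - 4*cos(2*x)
(8*sin(4) + 2, -10, -3)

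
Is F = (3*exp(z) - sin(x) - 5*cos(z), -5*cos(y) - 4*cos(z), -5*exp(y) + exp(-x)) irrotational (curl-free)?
No, ∇×F = (-5*exp(y) - 4*sin(z), 3*exp(z) + 5*sin(z) + exp(-x), 0)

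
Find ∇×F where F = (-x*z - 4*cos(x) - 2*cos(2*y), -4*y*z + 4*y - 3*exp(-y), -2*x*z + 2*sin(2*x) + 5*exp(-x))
(4*y, -x + 2*z - 4*cos(2*x) + 5*exp(-x), -4*sin(2*y))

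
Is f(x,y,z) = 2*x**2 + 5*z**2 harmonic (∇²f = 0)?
No, ∇²f = 14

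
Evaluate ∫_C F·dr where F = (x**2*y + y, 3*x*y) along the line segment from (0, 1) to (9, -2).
-1071/4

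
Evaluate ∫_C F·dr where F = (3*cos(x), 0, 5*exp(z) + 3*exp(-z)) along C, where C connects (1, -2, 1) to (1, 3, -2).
(-3*exp(4) - 5*exp(3) + 5 + 3*E)*exp(-2)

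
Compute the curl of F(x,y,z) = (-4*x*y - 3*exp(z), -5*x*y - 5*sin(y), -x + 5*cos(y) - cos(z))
(-5*sin(y), 1 - 3*exp(z), 4*x - 5*y)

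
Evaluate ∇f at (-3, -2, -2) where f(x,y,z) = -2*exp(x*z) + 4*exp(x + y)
(4*(1 + exp(11))*exp(-5), 4*exp(-5), 6*exp(6))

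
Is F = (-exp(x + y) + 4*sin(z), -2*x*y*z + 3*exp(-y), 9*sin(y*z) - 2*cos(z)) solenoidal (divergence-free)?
No, ∇·F = -2*x*z + 9*y*cos(y*z) - exp(x + y) + 2*sin(z) - 3*exp(-y)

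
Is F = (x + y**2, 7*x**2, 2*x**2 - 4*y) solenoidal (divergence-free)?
No, ∇·F = 1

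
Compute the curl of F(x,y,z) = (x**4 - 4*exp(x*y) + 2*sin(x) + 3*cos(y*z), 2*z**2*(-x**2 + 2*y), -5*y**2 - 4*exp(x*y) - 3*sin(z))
(-4*x*exp(x*y) - 10*y + 4*z*(x**2 - 2*y), y*(4*exp(x*y) - 3*sin(y*z)), -4*x*z**2 + 4*x*exp(x*y) + 3*z*sin(y*z))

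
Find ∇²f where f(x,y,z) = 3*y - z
0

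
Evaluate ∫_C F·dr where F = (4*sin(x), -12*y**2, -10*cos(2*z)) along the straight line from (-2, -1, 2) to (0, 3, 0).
-116 + 5*sin(4) + 4*cos(2)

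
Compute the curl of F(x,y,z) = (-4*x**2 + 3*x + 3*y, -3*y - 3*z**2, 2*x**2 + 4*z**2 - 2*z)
(6*z, -4*x, -3)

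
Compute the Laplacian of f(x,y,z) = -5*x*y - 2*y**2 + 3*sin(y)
-3*sin(y) - 4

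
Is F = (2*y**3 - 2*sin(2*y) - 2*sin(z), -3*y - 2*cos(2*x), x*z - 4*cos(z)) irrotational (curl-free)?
No, ∇×F = (0, -z - 2*cos(z), -6*y**2 + 4*sin(2*x) + 4*cos(2*y))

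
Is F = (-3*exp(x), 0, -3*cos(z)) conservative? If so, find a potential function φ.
Yes, F is conservative. φ = -3*exp(x) - 3*sin(z)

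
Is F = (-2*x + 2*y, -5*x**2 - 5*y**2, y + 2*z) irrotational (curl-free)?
No, ∇×F = (1, 0, -10*x - 2)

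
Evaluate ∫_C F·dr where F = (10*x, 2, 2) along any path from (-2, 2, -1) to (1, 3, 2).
-7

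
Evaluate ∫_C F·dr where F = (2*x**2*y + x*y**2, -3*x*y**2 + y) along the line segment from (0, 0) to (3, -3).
45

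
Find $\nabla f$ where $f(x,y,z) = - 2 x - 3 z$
(-2, 0, -3)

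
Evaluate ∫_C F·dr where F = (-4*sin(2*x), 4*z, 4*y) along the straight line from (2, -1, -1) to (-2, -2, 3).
-28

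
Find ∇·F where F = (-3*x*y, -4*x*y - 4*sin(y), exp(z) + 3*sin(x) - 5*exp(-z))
-4*x - 3*y + exp(z) - 4*cos(y) + 5*exp(-z)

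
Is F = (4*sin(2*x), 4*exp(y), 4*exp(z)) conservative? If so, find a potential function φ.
Yes, F is conservative. φ = 4*exp(y) + 4*exp(z) - 2*cos(2*x)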